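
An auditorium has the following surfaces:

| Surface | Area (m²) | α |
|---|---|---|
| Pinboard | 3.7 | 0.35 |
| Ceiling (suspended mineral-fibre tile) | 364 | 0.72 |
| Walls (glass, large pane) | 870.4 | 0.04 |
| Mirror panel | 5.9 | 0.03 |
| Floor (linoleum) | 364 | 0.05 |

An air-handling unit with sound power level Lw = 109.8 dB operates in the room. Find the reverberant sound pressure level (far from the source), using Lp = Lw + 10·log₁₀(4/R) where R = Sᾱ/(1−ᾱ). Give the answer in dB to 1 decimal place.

89.9 dB

A = 316.568 sabins; S = 1608.0 m².
ᾱ = 316.568/1608.0 = 0.1969; R = Sᾱ/(1−ᾱ) = 316.568/(1−0.1969) = 394.183 m².
Lp = 109.8 + 10·log₁₀(4/394.183) = 109.8 + (-19.94) = 89.9 dB.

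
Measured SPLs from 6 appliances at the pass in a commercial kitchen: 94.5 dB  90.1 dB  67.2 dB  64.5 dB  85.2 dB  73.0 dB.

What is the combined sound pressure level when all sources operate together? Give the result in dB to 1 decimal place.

Converting to relative power and adding: 10^(94.5/10) + 10^(90.1/10) + 10^(67.2/10) + 10^(64.5/10) + 10^(85.2/10) + 10^(73.0/10) = 4.201e+09.
L_total = 10·log₁₀(4.201e+09) = 96.2 dB.

96.2 dB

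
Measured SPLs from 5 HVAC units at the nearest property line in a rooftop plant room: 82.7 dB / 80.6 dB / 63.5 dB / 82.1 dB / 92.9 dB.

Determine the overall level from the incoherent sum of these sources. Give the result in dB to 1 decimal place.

93.8 dB

Converting to relative power and adding: 10^(82.7/10) + 10^(80.6/10) + 10^(63.5/10) + 10^(82.1/10) + 10^(92.9/10) = 2.415e+09.
Combined level = 10 log₁₀(2.415e+09) = 93.8 dB.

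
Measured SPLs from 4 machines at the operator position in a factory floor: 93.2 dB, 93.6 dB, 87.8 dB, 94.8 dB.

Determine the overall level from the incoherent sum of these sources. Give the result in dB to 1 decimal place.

Σ 10^(Lᵢ/10) = 8.003e+09.
Combined level = 10 log₁₀(8.003e+09) = 99.0 dB.

99.0 dB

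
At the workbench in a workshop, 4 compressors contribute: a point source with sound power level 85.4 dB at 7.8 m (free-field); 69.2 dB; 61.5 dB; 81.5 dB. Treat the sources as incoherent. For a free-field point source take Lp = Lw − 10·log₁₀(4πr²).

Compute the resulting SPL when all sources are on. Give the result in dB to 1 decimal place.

81.8 dB

Source at 7.8 m: Lp = 85.4 − 10·log₁₀(4π·7.8²) = 85.4 − 10·log₁₀(764.538) = 56.6 dB.
Σ 10^(Lᵢ/10) = 1.514e+08.
Back to dB: 10·log₁₀ Σ = 81.8 dB.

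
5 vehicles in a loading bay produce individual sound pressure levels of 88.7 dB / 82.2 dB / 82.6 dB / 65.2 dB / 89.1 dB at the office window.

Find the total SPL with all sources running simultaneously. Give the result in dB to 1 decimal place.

92.8 dB

Σ 10^(Lᵢ/10) = 1.905e+09.
Combined level = 10 log₁₀(1.905e+09) = 92.8 dB.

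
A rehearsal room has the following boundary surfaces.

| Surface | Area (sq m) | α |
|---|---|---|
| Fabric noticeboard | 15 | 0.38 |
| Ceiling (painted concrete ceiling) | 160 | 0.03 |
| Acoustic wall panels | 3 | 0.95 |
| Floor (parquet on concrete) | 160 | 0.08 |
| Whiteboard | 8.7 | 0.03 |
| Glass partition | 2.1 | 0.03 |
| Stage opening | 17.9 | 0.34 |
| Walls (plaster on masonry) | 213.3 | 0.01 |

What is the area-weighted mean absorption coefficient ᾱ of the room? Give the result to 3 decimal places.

0.060

Total surface area S = 580.0 sq m.
Σ(Sᵢαᵢ) = 15×0.38 + 160×0.03 + 3×0.95 + 160×0.08 + 8.7×0.03 + 2.1×0.03 + 17.9×0.34 + 213.3×0.01 = 34.693.
ᾱ = A/S = 0.060.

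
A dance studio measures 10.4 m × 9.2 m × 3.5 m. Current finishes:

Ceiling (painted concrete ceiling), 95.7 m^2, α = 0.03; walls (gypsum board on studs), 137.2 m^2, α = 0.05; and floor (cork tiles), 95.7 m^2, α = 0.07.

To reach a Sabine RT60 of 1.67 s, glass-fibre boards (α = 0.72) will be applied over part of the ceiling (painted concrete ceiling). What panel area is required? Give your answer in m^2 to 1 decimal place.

23.0

A₁ = Σ Sᵢαᵢ = 95.7×0.03 + 137.2×0.05 + 95.7×0.07 = 16.430 sabins.
V = 334.88 m³. Target absorption A₂ = 0.161 × 334.88 / 1.67 = 32.285 sabins.
Absorption to add: 32.285 − 16.430 = 15.855 sabins.
Each m^2 of panel replacing the ceiling (painted concrete ceiling) adds (0.72 − 0.03) = 0.69 sabins.
Area = ΔA/Δα = 15.855/0.69 = 23.0 m^2.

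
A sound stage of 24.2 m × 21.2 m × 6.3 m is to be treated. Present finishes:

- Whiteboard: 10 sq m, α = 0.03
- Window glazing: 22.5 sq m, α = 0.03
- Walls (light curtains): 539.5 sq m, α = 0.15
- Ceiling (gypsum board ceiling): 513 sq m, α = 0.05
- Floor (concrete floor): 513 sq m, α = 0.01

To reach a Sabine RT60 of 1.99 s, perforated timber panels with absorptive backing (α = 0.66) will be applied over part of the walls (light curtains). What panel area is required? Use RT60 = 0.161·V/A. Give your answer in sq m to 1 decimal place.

291.8

Total absorption A₁ = 10×0.03 + 22.5×0.03 + 539.5×0.15 + 513×0.05 + 513×0.01
  = 0.300 + 0.675 + 80.925 + 25.650 + 5.130 = 112.680 sq m sabins.
V = 3232.152 m³. Target absorption A₂ = 0.161 × 3232.152 / 1.99 = 261.496 sabins.
Absorption to add: 261.496 − 112.680 = 148.816 sabins.
Net gain per sq m: Δα = 0.66 − 0.15 = 0.51.
Area = ΔA/Δα = 148.816/0.51 = 291.8 sq m.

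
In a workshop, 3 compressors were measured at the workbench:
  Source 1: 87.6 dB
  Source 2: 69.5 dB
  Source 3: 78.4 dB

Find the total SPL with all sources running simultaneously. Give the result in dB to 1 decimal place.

88.2 dB

Sum in the linear (power) domain: Σ 10^(Lᵢ/10) = 10^(87.6/10) + 10^(69.5/10) + 10^(78.4/10) = 6.535e+08.
Combined level = 10 log₁₀(6.535e+08) = 88.2 dB.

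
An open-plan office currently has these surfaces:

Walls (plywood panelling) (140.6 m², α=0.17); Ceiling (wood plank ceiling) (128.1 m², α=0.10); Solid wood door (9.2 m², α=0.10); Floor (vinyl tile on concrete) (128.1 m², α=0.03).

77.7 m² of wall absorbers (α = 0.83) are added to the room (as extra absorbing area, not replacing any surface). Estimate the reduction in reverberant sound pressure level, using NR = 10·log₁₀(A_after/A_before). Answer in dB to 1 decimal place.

4.1 dB

Summing Sᵢαᵢ: 23.902 + 12.810 + 0.920 + 3.843 → A_before = 41.475 sabins.
Added absorption = 77.7 × 0.83 = 64.491 sabins.
A_after = 41.475 + 64.491 = 105.966 sabins.
NR = 10·log₁₀(105.966/41.475) = 4.1 dB.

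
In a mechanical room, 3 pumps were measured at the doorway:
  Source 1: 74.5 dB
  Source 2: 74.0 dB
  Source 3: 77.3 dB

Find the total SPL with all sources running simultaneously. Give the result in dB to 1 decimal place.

80.3 dB

Converting to relative power and adding: 10^(74.5/10) + 10^(74.0/10) + 10^(77.3/10) = 1.07e+08.
Back to dB: 10·log₁₀ Σ = 80.3 dB.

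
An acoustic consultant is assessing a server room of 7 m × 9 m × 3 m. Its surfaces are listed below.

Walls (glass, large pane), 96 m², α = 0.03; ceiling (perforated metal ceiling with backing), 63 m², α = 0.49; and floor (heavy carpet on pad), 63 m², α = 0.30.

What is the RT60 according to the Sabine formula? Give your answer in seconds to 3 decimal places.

0.578 sec

Equivalent absorption area: A = 96*0.03 + 63*0.49 + 63*0.30 = 52.650 m².
Volume V = 7 × 9 × 3 = 189 m³.
RT60 = 0.161 · V / A = 0.161 × 189 / 52.650 = 0.578 s.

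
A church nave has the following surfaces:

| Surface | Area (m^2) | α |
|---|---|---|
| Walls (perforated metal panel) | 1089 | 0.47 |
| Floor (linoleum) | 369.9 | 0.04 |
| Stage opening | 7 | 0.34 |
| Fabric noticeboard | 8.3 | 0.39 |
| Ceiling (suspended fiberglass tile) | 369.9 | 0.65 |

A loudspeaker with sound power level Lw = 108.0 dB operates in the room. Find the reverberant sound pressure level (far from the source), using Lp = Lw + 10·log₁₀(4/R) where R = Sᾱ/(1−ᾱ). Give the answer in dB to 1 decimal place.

82.8 dB

Σ(Sᵢαᵢ) = 1089·0.47 + 369.9·0.04 + 7·0.34 + 8.3·0.39 + 369.9·0.65 = 772.678; total area S = 1844.1 m^2.
ᾱ = 0.4190, so room constant R = A/(1−ᾱ) = 1329.910 m^2.
Lp = 108.0 + 10·log₁₀(4/1329.910) = 108.0 + (-25.22) = 82.8 dB.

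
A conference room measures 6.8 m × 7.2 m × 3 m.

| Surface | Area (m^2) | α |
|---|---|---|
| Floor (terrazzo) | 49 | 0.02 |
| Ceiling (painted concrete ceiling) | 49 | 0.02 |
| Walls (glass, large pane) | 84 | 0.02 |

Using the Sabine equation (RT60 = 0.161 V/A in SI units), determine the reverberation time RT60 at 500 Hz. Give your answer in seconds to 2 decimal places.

Total absorption A = 49*0.02 + 49*0.02 + 84*0.02
  = 0.980 + 0.980 + 1.680 = 3.640 m^2 sabins.
Volume V = 6.8 × 7.2 × 3 = 146.88 m³.
Sabine: RT60 = 0.161 × 146.88 / 3.640 = 6.50 s.

6.50 s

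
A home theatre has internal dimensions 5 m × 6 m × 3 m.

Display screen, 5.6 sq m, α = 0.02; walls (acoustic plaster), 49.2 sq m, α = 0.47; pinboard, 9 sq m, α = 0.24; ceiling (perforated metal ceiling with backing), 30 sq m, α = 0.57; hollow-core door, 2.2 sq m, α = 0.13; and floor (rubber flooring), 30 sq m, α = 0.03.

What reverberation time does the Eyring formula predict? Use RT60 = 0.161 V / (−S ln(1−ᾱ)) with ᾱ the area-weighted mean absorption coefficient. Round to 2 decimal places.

0.27 s

Total surface area S = 5.6 + 49.2 + 9 + 30 + 2.2 + 30 = 126.0 sq m.
Absorption A = 5.6·0.02 + 49.2·0.47 + 9·0.24 + 30·0.57 + 2.2·0.13 + 30·0.03 = 43.682 sabins.
Mean coefficient ᾱ = A/S = 0.3467.
Eyring denominator: −S ln(1−ᾱ) = 53.641.
V = 5 × 6 × 3 = 90 m³.
T = 0.161·V/[−S·ln(1−ᾱ)] = 0.161·90/53.641 = 0.27 s.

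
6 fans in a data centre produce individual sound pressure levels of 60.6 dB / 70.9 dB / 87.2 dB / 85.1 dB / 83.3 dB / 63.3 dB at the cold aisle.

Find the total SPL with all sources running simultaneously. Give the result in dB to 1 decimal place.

90.3 dB

Σ 10^(Lᵢ/10) = 1.078e+09.
Combined level = 10 log₁₀(1.078e+09) = 90.3 dB.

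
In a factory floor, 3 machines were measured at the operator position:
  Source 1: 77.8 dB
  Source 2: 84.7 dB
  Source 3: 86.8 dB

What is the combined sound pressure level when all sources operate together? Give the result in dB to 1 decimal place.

Sum in the linear (power) domain: Σ 10^(Lᵢ/10) = 10^(77.8/10) + 10^(84.7/10) + 10^(86.8/10) = 8.34e+08.
Combined level = 10 log₁₀(8.34e+08) = 89.2 dB.

89.2 dB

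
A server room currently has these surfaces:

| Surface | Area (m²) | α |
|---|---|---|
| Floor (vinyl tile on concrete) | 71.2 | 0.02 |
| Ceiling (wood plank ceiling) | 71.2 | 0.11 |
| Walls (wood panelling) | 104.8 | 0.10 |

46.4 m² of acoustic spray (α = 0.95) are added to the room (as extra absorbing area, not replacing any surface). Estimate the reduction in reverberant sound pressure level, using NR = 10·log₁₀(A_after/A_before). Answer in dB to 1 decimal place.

Equivalent absorption area: A_before = 71.2×0.02 + 71.2×0.11 + 104.8×0.10 = 19.736 m².
Treatment contributes 46.4·0.95 = 44.080 sabins.
A_after = 19.736 + 44.080 = 63.816 sabins.
Reduction = 10 log₁₀(A_after/A_before) = 10 log₁₀(3.2335) = 5.1 dB.

5.1 dB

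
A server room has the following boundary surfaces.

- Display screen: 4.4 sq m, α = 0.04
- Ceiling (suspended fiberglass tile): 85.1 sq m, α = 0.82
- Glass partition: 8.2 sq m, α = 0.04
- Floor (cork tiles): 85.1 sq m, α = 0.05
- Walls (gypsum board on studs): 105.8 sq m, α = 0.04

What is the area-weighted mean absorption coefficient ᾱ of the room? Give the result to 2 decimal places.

S = Σ Sᵢ = 4.4 + 85.1 + 8.2 + 85.1 + 105.8 = 288.6 sq m.
Σ(Sᵢαᵢ) = 4.4·0.04 + 85.1·0.82 + 8.2·0.04 + 85.1·0.05 + 105.8·0.04 = 78.773.
ᾱ = A/S = 0.27.

0.27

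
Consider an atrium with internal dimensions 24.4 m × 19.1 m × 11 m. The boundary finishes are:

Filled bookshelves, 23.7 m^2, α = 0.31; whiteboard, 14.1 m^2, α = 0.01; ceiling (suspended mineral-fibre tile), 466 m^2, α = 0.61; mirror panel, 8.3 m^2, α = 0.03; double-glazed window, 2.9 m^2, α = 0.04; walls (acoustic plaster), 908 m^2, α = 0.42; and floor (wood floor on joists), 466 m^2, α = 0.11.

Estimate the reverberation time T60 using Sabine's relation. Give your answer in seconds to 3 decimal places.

A = Σ Sᵢαᵢ = 23.7*0.31 + 14.1*0.01 + 466*0.61 + 8.3*0.03 + 2.9*0.04 + 908*0.42 + 466*0.11 = 724.733 sabins.
Room volume: 5126.44 m³.
T = 0.161 V/A = 0.161·5126.44/724.733 = 1.139 s.

1.139 s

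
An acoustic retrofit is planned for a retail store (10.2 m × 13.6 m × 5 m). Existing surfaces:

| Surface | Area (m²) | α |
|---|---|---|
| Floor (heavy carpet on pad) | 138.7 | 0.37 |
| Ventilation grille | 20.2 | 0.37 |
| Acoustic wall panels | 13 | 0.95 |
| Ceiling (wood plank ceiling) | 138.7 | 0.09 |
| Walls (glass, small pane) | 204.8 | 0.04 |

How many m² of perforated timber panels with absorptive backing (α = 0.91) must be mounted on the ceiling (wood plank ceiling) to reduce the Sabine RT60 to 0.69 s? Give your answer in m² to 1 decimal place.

A₁ = Σ Sᵢαᵢ = 138.7×0.37 + 20.2×0.37 + 13×0.95 + 138.7×0.09 + 204.8×0.04 = 91.818 sabins.
Required A₂ = 0.161·693.6/0.69 = 161.840 sabins.
Absorption to add: 161.840 − 91.818 = 70.022 sabins.
Net gain per m²: Δα = 0.91 − 0.09 = 0.82.
Area = ΔA/Δα = 70.022/0.82 = 85.4 m².

85.4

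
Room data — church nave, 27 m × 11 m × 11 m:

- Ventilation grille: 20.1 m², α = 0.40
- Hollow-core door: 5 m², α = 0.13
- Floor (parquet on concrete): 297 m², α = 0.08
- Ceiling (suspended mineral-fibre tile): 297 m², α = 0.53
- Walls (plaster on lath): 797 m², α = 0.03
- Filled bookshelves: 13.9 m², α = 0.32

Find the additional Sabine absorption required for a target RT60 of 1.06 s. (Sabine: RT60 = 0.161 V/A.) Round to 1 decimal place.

278.0 sabins

Equivalent absorption area: A₁ = 20.1×0.40 + 5×0.13 + 297×0.08 + 297×0.53 + 797×0.03 + 13.9×0.32 = 218.218 m².
For T = 1.06 s, need A₂ = 0.161·V/T = 0.161·3267/1.06 = 496.214 sabins.
ΔA = A₂ − A₁ = 496.214 − 218.218 = 278.0 sabins.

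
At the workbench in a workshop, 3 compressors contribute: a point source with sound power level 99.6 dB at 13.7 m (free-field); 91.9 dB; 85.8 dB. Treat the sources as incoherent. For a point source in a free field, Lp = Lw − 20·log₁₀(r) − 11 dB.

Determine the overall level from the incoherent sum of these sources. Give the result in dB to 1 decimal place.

92.9 dB

Source at 13.7 m: Lp = 99.6 − 20·log₁₀(13.7) − 11 = 65.9 dB.
Σ 10^(Lᵢ/10) = 1.933e+09.
Combined level = 10 log₁₀(1.933e+09) = 92.9 dB.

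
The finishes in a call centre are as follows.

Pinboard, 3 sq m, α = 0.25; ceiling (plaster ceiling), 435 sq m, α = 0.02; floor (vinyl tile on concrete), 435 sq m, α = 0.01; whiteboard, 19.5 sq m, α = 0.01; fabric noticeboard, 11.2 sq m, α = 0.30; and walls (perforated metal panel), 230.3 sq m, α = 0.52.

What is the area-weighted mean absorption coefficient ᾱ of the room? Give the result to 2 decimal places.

Total surface area S = 1134.0 sq m.
A = 3*0.25 + 435*0.02 + 435*0.01 + 19.5*0.01 + 11.2*0.30 + 230.3*0.52 = 137.111 sabins.
ᾱ = 137.111 / 1134.0 = 0.12.

0.12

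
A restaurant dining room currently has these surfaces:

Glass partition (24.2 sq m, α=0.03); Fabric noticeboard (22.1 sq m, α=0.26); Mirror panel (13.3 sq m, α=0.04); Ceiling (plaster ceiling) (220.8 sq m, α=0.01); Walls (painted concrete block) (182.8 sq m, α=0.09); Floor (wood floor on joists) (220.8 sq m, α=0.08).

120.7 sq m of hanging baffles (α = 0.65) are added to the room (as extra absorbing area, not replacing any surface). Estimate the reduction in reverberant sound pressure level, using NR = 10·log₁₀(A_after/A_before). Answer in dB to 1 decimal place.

4.5 dB

Equivalent absorption area: A_before = 24.2*0.03 + 22.1*0.26 + 13.3*0.04 + 220.8*0.01 + 182.8*0.09 + 220.8*0.08 = 43.328 sq m.
Added absorption = 120.7 × 0.65 = 78.455 sabins.
A_after = 43.328 + 78.455 = 121.783 sabins.
Reduction = 10 log₁₀(A_after/A_before) = 10 log₁₀(2.8107) = 4.5 dB.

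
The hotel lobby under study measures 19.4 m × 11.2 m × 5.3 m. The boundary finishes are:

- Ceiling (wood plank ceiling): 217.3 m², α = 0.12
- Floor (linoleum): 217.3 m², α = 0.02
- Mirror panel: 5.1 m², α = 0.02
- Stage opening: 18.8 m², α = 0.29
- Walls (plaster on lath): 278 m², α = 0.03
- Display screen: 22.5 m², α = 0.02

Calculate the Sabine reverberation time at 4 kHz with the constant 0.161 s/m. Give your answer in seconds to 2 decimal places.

4.14 seconds

Total absorption A = 217.3*0.12 + 217.3*0.02 + 5.1*0.02 + 18.8*0.29 + 278*0.03 + 22.5*0.02
  = 26.076 + 4.346 + 0.102 + 5.452 + 8.340 + 0.450 = 44.766 m² sabins.
Volume V = 19.4 × 11.2 × 5.3 = 1151.584 m³.
Sabine: RT60 = 0.161 × 1151.584 / 44.766 = 4.14 s.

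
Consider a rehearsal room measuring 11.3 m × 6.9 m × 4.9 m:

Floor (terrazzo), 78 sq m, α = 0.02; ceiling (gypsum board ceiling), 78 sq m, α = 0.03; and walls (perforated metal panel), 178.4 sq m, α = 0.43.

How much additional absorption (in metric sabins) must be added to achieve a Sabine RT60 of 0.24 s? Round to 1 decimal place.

Summing Sᵢαᵢ: 1.560 + 2.340 + 76.712 → A₁ = 80.612 sabins.
For T = 0.24 s, need A₂ = 0.161·V/T = 0.161·382.053/0.24 = 256.294 sabins.
Shortfall: 256.294 − 80.612 = 175.7 sabins.

175.7 sabins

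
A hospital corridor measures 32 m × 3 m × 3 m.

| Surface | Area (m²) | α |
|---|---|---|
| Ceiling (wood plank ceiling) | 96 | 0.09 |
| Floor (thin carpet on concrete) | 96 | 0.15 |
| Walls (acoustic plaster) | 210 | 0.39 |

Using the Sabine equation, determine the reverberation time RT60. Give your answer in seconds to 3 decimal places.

Total absorption A = 96*0.09 + 96*0.15 + 210*0.39
  = 8.640 + 14.400 + 81.900 = 104.940 m² sabins.
Volume V = 32 × 3 × 3 = 288 m³.
RT60 = 0.161 · V / A = 0.161 × 288 / 104.940 = 0.442 s.

0.442 sec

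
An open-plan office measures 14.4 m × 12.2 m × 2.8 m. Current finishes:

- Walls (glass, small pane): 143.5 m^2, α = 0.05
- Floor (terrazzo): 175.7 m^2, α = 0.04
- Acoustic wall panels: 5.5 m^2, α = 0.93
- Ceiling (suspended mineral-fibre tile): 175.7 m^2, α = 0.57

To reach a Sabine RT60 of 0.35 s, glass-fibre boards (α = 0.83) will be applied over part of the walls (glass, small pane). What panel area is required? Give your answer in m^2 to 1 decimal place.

A₁ = Σ Sᵢαᵢ = 143.5×0.05 + 175.7×0.04 + 5.5×0.93 + 175.7×0.57 = 119.467 sabins.
V = 491.904 m³. Target absorption A₂ = 0.161 × 491.904 / 0.35 = 226.276 sabins.
Absorption to add: 226.276 − 119.467 = 106.809 sabins.
Each m^2 of panel replacing the walls (glass, small pane) adds (0.83 − 0.05) = 0.78 sabins.
Panel area = 106.809 / 0.78 = 136.9 m^2.

136.9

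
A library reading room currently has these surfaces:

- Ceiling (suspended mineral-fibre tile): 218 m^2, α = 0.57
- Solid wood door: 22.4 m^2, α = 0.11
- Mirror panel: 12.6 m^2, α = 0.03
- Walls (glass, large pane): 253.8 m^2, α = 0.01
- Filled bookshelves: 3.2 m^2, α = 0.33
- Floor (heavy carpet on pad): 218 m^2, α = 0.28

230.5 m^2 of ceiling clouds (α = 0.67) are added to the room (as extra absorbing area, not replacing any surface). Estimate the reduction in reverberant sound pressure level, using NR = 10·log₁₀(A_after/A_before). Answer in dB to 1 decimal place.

2.6 dB

Summing Sᵢαᵢ: 124.260 + 2.464 + 0.378 + 2.538 + 1.056 + 61.040 → A_before = 191.736 sabins.
Added absorption = 230.5 × 0.67 = 154.435 sabins.
New total A_after = 346.171 sabins.
NR = 10·log₁₀(346.171/191.736) = 2.6 dB.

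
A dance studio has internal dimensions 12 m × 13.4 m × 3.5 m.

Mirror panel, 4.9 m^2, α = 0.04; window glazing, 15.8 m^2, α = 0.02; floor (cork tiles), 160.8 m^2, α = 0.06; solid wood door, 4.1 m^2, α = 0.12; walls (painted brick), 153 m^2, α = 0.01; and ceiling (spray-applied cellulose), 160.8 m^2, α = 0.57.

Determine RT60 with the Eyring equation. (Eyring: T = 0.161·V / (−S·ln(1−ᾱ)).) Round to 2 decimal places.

0.78 seconds

S = Σ Sᵢ = 499.4 m^2.
Absorption A = 4.9×0.04 + 15.8×0.02 + 160.8×0.06 + 4.1×0.12 + 153×0.01 + 160.8×0.57 = 103.838 sabins.
Mean coefficient ᾱ = A/S = 0.2079.
Eyring denominator: −S ln(1−ᾱ) = 116.394.
V = 12 × 13.4 × 3.5 = 562.8 m³.
RT60 = 0.161 × 562.8 / 116.394 = 0.78 s.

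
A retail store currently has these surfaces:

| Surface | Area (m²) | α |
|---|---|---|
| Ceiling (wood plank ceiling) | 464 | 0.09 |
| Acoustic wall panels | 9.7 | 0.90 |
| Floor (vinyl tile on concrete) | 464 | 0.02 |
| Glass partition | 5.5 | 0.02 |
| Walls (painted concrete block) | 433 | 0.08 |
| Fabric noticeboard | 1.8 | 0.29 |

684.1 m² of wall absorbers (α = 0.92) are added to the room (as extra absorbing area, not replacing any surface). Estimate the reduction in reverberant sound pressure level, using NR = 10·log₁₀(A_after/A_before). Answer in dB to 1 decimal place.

8.8 dB

Total absorption A_before = 464×0.09 + 9.7×0.90 + 464×0.02 + 5.5×0.02 + 433×0.08 + 1.8×0.29
  = 41.760 + 8.730 + 9.280 + 0.110 + 34.640 + 0.522 = 95.042 m² sabins.
Treatment contributes 684.1·0.92 = 629.372 sabins.
New total A_after = 724.414 sabins.
NR = 10·log₁₀(724.414/95.042) = 8.8 dB.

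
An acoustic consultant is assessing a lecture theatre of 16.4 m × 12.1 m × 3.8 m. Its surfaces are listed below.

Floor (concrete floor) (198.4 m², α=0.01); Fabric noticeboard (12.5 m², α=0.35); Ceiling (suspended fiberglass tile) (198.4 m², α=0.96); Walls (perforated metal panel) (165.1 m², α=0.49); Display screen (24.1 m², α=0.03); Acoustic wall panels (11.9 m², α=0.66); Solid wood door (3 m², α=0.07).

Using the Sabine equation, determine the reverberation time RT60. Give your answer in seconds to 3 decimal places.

Equivalent absorption area: A = 198.4*0.01 + 12.5*0.35 + 198.4*0.96 + 165.1*0.49 + 24.1*0.03 + 11.9*0.66 + 3*0.07 = 286.509 m².
V = 16.4·12.1·3.8 = 754.072 m³.
RT60 = 0.161 · V / A = 0.161 × 754.072 / 286.509 = 0.424 s.

0.424 sec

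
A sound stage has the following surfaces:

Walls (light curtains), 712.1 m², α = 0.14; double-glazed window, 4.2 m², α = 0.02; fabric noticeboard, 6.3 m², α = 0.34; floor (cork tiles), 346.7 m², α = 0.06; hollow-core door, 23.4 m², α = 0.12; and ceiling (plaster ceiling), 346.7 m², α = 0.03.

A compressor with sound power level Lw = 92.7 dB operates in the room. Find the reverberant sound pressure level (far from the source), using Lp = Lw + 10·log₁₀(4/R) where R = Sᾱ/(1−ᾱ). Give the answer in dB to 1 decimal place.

77.0 dB

A = 135.931 sabins; S = 1439.4 m².
ᾱ = 0.0944, so room constant R = A/(1−ᾱ) = 150.100 m².
Lp = Lw + 10 log₁₀(4/R) = 92.7 -15.74 = 77.0 dB.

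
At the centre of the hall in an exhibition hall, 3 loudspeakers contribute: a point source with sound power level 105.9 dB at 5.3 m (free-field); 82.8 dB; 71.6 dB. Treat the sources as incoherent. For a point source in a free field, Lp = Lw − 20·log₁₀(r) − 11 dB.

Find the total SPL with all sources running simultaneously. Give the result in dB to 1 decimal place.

85.0 dB

Source at 5.3 m: Lp = 105.9 − 20·log₁₀(5.3) − 11 = 80.4 dB.
Converting to relative power and adding: 10^(80.4/10) + 10^(82.8/10) + 10^(71.6/10) = 3.146e+08.
Combined level = 10 log₁₀(3.146e+08) = 85.0 dB.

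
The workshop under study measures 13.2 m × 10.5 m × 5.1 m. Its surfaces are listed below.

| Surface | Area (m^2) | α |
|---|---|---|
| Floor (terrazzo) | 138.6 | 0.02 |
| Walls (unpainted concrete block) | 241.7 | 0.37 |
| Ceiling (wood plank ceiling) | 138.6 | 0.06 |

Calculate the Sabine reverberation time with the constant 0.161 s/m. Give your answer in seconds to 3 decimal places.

1.132 s

Summing Sᵢαᵢ: 2.772 + 89.429 + 8.316 → A = 100.517 sabins.
Volume V = 13.2 × 10.5 × 5.1 = 706.86 m³.
Sabine: RT60 = 0.161 × 706.86 / 100.517 = 1.132 s.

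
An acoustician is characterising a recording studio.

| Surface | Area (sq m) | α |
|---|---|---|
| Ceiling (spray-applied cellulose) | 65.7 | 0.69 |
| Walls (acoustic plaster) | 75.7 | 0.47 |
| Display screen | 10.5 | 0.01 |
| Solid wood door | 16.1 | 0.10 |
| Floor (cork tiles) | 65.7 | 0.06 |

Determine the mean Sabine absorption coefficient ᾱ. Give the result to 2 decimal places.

Total surface area S = 233.7 sq m.
Σ(Sᵢαᵢ) = 65.7·0.69 + 75.7·0.47 + 10.5·0.01 + 16.1·0.10 + 65.7·0.06 = 86.569.
ᾱ = A/S = 0.37.

0.37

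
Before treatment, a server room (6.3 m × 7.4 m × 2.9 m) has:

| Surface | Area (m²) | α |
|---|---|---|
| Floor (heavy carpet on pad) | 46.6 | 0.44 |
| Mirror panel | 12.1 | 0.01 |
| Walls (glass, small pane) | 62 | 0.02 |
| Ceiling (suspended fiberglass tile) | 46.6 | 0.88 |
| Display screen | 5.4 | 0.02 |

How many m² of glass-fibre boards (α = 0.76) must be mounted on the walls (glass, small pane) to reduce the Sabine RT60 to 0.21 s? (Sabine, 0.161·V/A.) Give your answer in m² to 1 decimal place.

Total absorption A₁ = 46.6·0.44 + 12.1·0.01 + 62·0.02 + 46.6·0.88 + 5.4·0.02
  = 20.504 + 0.121 + 1.240 + 41.008 + 0.108 = 62.981 m² sabins.
V = 135.198 m³. Target absorption A₂ = 0.161 × 135.198 / 0.21 = 103.652 sabins.
ΔA needed = 103.652 − 62.981 = 40.671 sabins.
Each m² of panel replacing the walls (glass, small pane) adds (0.76 − 0.02) = 0.74 sabins.
Area = ΔA/Δα = 40.671/0.74 = 55.0 m².

55.0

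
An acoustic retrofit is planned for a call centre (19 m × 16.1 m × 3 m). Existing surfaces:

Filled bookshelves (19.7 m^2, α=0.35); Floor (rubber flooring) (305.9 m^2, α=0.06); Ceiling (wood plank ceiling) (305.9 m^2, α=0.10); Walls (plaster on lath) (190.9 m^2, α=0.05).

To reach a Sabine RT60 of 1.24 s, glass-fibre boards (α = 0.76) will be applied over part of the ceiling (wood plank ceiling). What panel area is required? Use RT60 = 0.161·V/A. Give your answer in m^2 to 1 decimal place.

A₁ = Σ Sᵢαᵢ = 19.7·0.35 + 305.9·0.06 + 305.9·0.10 + 190.9·0.05 = 65.384 sabins.
Required A₂ = 0.161·917.7/1.24 = 119.153 sabins.
Absorption to add: 119.153 − 65.384 = 53.769 sabins.
Each m^2 of panel replacing the ceiling (wood plank ceiling) adds (0.76 − 0.10) = 0.66 sabins.
Area = ΔA/Δα = 53.769/0.66 = 81.5 m^2.

81.5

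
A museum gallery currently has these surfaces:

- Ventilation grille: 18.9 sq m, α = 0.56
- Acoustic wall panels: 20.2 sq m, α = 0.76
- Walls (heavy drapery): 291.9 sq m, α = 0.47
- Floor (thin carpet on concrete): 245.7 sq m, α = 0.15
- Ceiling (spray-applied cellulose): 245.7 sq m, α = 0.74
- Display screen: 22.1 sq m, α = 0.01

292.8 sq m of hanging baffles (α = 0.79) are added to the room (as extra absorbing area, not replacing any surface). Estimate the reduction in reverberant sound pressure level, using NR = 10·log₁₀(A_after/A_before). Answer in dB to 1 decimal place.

2.1 dB

Summing Sᵢαᵢ: 10.584 + 15.352 + 137.193 + 36.855 + 181.818 + 0.221 → A_before = 382.023 sabins.
Added absorption = 292.8 × 0.79 = 231.312 sabins.
New total A_after = 613.335 sabins.
NR = 10·log₁₀(613.335/382.023) = 2.1 dB.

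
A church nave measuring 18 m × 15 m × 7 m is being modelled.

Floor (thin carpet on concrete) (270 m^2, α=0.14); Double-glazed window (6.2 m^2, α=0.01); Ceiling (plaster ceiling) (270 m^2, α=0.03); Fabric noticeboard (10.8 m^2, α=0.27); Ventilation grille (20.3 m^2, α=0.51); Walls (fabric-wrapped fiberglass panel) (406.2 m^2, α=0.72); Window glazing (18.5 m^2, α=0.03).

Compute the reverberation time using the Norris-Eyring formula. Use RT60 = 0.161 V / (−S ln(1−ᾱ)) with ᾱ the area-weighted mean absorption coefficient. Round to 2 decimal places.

Total surface area S = 270 + 6.2 + 270 + 10.8 + 20.3 + 406.2 + 18.5 = 1002.0 m^2.
Absorption A = 270×0.14 + 6.2×0.01 + 270×0.03 + 10.8×0.27 + 20.3×0.51 + 406.2×0.72 + 18.5×0.03 = 352.250 sabins.
ᾱ = 352.250 / 1002.0 = 0.3515.
Eyring denominator: −S ln(1−ᾱ) = 433.959.
V = 18 × 15 × 7 = 1890 m³.
RT60 = 0.161 × 1890 / 433.959 = 0.70 s.

0.70 s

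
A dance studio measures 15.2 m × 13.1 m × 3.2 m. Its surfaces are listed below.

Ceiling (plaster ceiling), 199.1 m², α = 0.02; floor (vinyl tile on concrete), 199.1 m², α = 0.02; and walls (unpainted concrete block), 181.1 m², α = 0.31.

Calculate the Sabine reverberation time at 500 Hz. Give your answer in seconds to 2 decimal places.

1.60 s

Summing Sᵢαᵢ: 3.982 + 3.982 + 56.141 → A = 64.105 sabins.
V = 15.2·13.1·3.2 = 637.184 m³.
T = 0.161 V/A = 0.161·637.184/64.105 = 1.60 s.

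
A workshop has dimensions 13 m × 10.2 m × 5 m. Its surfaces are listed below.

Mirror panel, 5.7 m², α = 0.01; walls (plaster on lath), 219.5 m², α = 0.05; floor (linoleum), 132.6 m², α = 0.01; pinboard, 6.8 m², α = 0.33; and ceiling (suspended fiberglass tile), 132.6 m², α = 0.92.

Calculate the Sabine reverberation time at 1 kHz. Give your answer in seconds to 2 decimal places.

Equivalent absorption area: A = 5.7×0.01 + 219.5×0.05 + 132.6×0.01 + 6.8×0.33 + 132.6×0.92 = 136.594 m².
V = 13·10.2·5 = 663 m³.
RT60 = 0.161 · V / A = 0.161 × 663 / 136.594 = 0.78 s.

0.78 seconds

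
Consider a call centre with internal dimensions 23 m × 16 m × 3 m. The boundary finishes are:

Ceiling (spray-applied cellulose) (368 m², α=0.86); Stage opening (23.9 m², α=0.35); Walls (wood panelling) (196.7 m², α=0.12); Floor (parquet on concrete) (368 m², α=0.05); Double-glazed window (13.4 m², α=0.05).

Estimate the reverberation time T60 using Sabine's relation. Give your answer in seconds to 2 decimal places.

0.48 sec

Summing Sᵢαᵢ: 316.480 + 8.365 + 23.604 + 18.400 + 0.670 → A = 367.519 sabins.
Room volume: 1104 m³.
RT60 = 0.161 · V / A = 0.161 × 1104 / 367.519 = 0.48 s.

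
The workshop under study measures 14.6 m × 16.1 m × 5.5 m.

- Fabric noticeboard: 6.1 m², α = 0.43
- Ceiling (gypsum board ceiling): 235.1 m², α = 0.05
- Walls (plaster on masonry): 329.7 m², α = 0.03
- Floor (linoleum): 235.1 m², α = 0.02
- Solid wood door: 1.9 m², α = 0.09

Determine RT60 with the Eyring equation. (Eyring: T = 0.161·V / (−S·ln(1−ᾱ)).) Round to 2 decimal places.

Total surface area S = 6.1 + 235.1 + 329.7 + 235.1 + 1.9 = 807.9 m².
Absorption A = 6.1×0.43 + 235.1×0.05 + 329.7×0.03 + 235.1×0.02 + 1.9×0.09 = 29.142 sabins.
Mean coefficient ᾱ = A/S = 0.0361.
Eyring denominator: −S ln(1−ᾱ) = 29.705.
V = 14.6 × 16.1 × 5.5 = 1292.83 m³.
T = 0.161·V/[−S·ln(1−ᾱ)] = 0.161·1292.83/29.705 = 7.01 s.

7.01 s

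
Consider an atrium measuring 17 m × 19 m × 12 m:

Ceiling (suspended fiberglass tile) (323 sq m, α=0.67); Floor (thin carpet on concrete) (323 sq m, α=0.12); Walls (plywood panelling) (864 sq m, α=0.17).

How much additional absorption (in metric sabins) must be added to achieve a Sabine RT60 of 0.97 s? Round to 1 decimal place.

241.3 sabins

Total absorption A₁ = 323*0.67 + 323*0.12 + 864*0.17
  = 216.410 + 38.760 + 146.880 = 402.050 sq m sabins.
For T = 0.97 s, need A₂ = 0.161·V/T = 0.161·3876/0.97 = 643.336 sabins.
Shortfall: 643.336 − 402.050 = 241.3 sabins.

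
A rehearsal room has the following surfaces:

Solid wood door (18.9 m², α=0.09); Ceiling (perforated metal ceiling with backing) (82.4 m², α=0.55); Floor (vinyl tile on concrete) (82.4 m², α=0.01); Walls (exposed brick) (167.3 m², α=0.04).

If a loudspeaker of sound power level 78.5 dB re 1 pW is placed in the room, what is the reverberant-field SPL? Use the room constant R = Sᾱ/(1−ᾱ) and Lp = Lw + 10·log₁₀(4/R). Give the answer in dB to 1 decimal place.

Σ(Sᵢαᵢ) = 18.9·0.09 + 82.4·0.55 + 82.4·0.01 + 167.3·0.04 = 54.537; total area S = 351.0 m².
ᾱ = 0.1554, so room constant R = A/(1−ᾱ) = 64.571 m².
Lp = Lw + 10 log₁₀(4/R) = 78.5 -12.08 = 66.4 dB.

66.4 dB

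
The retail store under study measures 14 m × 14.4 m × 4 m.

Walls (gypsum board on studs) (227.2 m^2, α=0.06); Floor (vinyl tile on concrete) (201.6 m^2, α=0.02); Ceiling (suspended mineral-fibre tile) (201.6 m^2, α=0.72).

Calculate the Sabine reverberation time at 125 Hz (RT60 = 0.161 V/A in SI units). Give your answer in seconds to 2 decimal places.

A = Σ Sᵢαᵢ = 227.2*0.06 + 201.6*0.02 + 201.6*0.72 = 162.816 sabins.
Volume V = 14 × 14.4 × 4 = 806.4 m³.
RT60 = 0.161 · V / A = 0.161 × 806.4 / 162.816 = 0.80 s.

0.80 sec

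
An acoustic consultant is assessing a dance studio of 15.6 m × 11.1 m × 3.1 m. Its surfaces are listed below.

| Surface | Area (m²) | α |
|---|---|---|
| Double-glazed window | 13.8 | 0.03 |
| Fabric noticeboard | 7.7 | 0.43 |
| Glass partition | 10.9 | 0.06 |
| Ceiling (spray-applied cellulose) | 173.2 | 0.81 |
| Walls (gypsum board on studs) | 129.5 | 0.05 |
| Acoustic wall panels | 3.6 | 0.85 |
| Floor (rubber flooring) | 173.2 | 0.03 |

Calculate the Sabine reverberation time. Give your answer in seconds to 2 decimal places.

A = Σ Sᵢαᵢ = 13.8×0.03 + 7.7×0.43 + 10.9×0.06 + 173.2×0.81 + 129.5×0.05 + 3.6×0.85 + 173.2×0.03 = 159.402 sabins.
Volume V = 15.6 × 11.1 × 3.1 = 536.796 m³.
Sabine: RT60 = 0.161 × 536.796 / 159.402 = 0.54 s.

0.54 sec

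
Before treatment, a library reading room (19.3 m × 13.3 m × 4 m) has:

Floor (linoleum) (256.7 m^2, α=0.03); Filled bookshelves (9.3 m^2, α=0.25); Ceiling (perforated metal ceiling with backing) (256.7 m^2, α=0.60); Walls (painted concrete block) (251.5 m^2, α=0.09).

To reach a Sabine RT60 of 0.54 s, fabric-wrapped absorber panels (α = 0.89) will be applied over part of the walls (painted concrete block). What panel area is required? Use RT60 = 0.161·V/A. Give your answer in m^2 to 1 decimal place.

Total absorption A₁ = 256.7·0.03 + 9.3·0.25 + 256.7·0.60 + 251.5·0.09
  = 7.701 + 2.325 + 154.020 + 22.635 = 186.681 m^2 sabins.
Required A₂ = 0.161·1026.76/0.54 = 306.127 sabins.
Absorption to add: 306.127 − 186.681 = 119.446 sabins.
Each m^2 of panel replacing the walls (painted concrete block) adds (0.89 − 0.09) = 0.80 sabins.
Panel area = 119.446 / 0.80 = 149.3 m^2.

149.3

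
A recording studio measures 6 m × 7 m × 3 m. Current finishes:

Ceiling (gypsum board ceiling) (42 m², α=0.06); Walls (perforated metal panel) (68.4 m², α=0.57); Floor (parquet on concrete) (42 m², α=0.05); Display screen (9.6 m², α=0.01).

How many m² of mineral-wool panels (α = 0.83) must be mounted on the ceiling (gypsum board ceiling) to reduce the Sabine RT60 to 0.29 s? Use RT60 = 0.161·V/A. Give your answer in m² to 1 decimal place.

34.1

A₁ = Σ Sᵢαᵢ = 42*0.06 + 68.4*0.57 + 42*0.05 + 9.6*0.01 = 43.704 sabins.
V = 126 m³. Target absorption A₂ = 0.161 × 126 / 0.29 = 69.952 sabins.
Absorption to add: 69.952 − 43.704 = 26.248 sabins.
Each m² of panel replacing the ceiling (gypsum board ceiling) adds (0.83 − 0.06) = 0.77 sabins.
Area = ΔA/Δα = 26.248/0.77 = 34.1 m².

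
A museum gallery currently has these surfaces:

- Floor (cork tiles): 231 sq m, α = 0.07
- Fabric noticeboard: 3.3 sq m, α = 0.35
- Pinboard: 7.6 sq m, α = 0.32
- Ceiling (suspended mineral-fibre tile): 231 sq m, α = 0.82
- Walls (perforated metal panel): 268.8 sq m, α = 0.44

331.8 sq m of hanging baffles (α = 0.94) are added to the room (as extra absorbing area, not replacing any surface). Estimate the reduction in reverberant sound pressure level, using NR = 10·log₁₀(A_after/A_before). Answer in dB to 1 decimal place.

2.9 dB

Equivalent absorption area: A_before = 231*0.07 + 3.3*0.35 + 7.6*0.32 + 231*0.82 + 268.8*0.44 = 327.449 sq m.
Added absorption = 331.8 × 0.94 = 311.892 sabins.
New total A_after = 639.341 sabins.
Reduction = 10 log₁₀(A_after/A_before) = 10 log₁₀(1.9525) = 2.9 dB.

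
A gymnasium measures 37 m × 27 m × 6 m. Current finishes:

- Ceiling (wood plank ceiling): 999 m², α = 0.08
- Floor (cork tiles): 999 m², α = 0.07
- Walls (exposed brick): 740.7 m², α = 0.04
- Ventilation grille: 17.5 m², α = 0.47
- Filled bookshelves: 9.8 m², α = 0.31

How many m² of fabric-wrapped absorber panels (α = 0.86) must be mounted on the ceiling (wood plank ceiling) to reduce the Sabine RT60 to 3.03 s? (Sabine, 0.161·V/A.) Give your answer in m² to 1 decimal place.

163.8

Equivalent absorption area: A₁ = 999×0.08 + 999×0.07 + 740.7×0.04 + 17.5×0.47 + 9.8×0.31 = 190.741 m².
Required A₂ = 0.161·5994/3.03 = 318.493 sabins.
ΔA needed = 318.493 − 190.741 = 127.752 sabins.
Each m² of panel replacing the ceiling (wood plank ceiling) adds (0.86 − 0.08) = 0.78 sabins.
Panel area = 127.752 / 0.78 = 163.8 m².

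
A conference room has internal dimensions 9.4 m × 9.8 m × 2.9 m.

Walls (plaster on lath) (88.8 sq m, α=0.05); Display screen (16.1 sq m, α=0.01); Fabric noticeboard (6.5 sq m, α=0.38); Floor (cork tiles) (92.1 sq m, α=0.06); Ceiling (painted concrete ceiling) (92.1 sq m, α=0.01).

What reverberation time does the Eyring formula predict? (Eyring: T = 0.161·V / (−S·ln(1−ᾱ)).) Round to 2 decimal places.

3.11 s

Total surface area S = 88.8 + 16.1 + 6.5 + 92.1 + 92.1 = 295.6 sq m.
Σ(Sᵢαᵢ) = 88.8·0.05 + 16.1·0.01 + 6.5·0.38 + 92.1·0.06 + 92.1·0.01 = 13.518.
ᾱ = 13.518 / 295.6 = 0.0457.
Eyring denominator: −S ln(1−ᾱ) = 13.827.
V = 9.4 × 9.8 × 2.9 = 267.148 m³.
T = 0.161·V/[−S·ln(1−ᾱ)] = 0.161·267.148/13.827 = 3.11 s.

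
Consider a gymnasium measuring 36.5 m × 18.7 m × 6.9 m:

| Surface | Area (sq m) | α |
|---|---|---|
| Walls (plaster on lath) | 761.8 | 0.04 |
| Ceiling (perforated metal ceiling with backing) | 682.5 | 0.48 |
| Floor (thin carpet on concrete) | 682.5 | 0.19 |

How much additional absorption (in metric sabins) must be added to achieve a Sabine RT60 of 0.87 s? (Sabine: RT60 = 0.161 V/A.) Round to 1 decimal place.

383.8 sabins

A₁ = Σ Sᵢαᵢ = 761.8×0.04 + 682.5×0.48 + 682.5×0.19 = 487.747 sabins.
V = 4709.595 m³. Required absorption A₂ = 0.161 × 4709.595 / 0.87 = 871.546 sabins.
Shortfall: 871.546 − 487.747 = 383.8 sabins.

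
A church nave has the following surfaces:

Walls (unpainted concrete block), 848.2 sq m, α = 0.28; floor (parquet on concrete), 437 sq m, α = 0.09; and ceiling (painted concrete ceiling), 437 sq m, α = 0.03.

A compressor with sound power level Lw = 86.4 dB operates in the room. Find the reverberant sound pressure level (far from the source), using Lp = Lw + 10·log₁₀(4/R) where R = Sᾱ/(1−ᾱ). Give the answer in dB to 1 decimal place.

A = 289.936 sabins; S = 1722.2 sq m.
ᾱ = 0.1684, so room constant R = A/(1−ᾱ) = 348.648 sq m.
Lp = Lw + 10 log₁₀(4/R) = 86.4 -19.40 = 67.0 dB.

67.0 dB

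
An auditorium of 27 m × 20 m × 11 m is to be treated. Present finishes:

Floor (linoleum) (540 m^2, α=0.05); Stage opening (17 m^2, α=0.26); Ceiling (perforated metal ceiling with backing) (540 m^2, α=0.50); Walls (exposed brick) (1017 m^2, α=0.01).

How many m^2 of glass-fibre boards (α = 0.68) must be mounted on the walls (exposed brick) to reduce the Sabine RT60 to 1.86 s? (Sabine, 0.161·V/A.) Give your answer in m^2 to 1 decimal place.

Total absorption A₁ = 540*0.05 + 17*0.26 + 540*0.50 + 1017*0.01
  = 27.000 + 4.420 + 270.000 + 10.170 = 311.590 m^2 sabins.
Required A₂ = 0.161·5940/1.86 = 514.161 sabins.
Absorption to add: 514.161 − 311.590 = 202.571 sabins.
Net gain per m^2: Δα = 0.68 − 0.01 = 0.67.
Area = ΔA/Δα = 202.571/0.67 = 302.3 m^2.

302.3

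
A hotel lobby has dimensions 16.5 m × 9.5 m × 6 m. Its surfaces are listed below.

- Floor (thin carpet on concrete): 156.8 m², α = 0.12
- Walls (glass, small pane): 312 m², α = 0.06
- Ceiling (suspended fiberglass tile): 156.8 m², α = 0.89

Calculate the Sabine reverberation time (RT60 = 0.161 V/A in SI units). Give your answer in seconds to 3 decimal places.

0.855 seconds

Total absorption A = 156.8×0.12 + 312×0.06 + 156.8×0.89
  = 18.816 + 18.720 + 139.552 = 177.088 m² sabins.
V = 16.5·9.5·6 = 940.5 m³.
RT60 = 0.161 · V / A = 0.161 × 940.5 / 177.088 = 0.855 s.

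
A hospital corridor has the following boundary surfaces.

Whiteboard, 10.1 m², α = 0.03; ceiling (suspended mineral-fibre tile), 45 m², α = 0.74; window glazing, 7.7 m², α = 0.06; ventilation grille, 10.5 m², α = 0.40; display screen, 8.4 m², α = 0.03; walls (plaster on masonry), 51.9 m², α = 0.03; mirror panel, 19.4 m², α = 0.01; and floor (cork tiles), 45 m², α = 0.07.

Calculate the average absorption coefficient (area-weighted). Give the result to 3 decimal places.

0.219

S = Σ Sᵢ = 10.1 + 45 + 7.7 + 10.5 + 8.4 + 51.9 + 19.4 + 45 = 198.0 m².
Weighted sum Σ Sα = 43.418.
ᾱ = A/S = 0.219.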